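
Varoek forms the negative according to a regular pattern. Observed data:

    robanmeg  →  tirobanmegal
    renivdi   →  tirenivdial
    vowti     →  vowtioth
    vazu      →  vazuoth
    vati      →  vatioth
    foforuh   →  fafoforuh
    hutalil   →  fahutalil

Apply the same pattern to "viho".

renivdi and vowti both end in -i yet inflect differently (tirenivdial, vowtioth), so the final letter is not what conditions the rule; the first letter is.
"viho" begins with v-. The stems beginning with v- (vowti → vowtioth, vazu → vazuoth, vati → vatioth) add -oth.
The other patterns: stems beginning with r- add ti- … -al around the stem; stems beginning with f- or h- add the prefix fa-.
So viho → vihooth.

vihooth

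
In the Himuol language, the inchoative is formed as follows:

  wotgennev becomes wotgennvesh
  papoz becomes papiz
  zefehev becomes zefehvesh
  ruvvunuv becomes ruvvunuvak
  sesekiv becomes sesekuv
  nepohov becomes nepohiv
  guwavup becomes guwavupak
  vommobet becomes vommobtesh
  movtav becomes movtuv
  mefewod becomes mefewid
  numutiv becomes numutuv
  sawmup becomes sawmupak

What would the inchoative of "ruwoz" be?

ruwiz

wotgennev and nepohov both end in -v yet inflect differently (wotgennvesh, nepohiv), so the final letter is not what conditions the rule; the last vowel is.
"ruwoz" has last vowel 'o'. The stems whose last vowel is 'o' (nepohov → nepohiv, mefewod → mefewid, papoz → papiz) change the last vowel to 'i'.
The other patterns: stems whose last vowel is 'e' delete the last vowel and add -esh; stems whose last vowel is 'u' add -ak; stems whose last vowel is 'a' or 'i' change the last vowel to 'u'.
So ruwoz → ruwiz.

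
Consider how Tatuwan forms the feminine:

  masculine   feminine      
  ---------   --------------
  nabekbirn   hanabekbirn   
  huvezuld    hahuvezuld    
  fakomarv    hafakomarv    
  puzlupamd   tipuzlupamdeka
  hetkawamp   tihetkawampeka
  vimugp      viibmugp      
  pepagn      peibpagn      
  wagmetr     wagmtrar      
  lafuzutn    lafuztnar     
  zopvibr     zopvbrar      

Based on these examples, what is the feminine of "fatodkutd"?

fatodktdar

huvezuld and puzlupamd both end in -d yet inflect differently (hahuvezuld, tipuzlupamdeka), so the final letter is not what conditions the rule; the second-to-last letter is.
"fatodkutd" has second-to-last letter 't'. The stems whose second-to-last letter is 't' (wagmetr → wagmtrar, lafuzutn → lafuztnar) delete the last vowel and add -ar.
The other patterns: stems whose second-to-last letter is 'l' or 'r' add the prefix ha-; stems whose second-to-last letter is 'm' add ti- … -eka around the stem; stems whose second-to-last letter is 'g' insert -ib- after the first vowel.
So fatodkutd → fatodktdar.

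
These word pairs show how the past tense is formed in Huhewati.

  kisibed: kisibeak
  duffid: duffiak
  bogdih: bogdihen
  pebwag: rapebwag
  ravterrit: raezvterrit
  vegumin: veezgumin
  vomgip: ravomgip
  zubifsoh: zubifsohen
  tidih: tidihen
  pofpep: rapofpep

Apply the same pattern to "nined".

"nined" ends in -d. The stems ending in -d (duffid → duffiak, kisibed → kisibeak) drop the final letter and add -ak.
The other patterns: stems ending in -g or -p add the prefix ra-; stems ending in -h add -en; stems ending in -n or -t insert -ez- after the first vowel.
So nined → nineak.

nineak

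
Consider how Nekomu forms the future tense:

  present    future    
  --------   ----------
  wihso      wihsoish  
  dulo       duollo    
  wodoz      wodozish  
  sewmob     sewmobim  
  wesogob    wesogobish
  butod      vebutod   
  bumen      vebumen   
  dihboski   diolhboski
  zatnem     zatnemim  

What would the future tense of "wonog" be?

wihso and dulo both end in -o yet inflect differently (wihsoish, duollo), so the final letter is not what conditions the rule; the first letter is.
"wonog" begins with w-. The stems beginning with w- (wihso → wihsoish, wodoz → wodozish, wesogob → wesogobish) add -ish.
So wonog → wonogish.

wonogish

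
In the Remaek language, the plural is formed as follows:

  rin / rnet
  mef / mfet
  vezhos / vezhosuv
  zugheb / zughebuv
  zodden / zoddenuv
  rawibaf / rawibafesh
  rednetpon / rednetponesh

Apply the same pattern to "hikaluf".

"hikaluf" has 3 vowels. The stems with 3 vowels (rawibaf → rawibafesh, rednetpon → rednetponesh) add -esh.
The other patterns: stems with 1 vowel delete the last vowel and add -et; stems with 2 vowels add -uv.
So hikaluf → hikalufesh.

hikalufesh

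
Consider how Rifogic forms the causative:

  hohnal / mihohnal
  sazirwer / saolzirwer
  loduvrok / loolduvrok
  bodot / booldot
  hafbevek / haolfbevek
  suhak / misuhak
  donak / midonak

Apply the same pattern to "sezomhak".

donak and loduvrok both end in -k yet inflect differently (midonak, loolduvrok), so the final letter is not what conditions the rule; the last vowel is.
"sezomhak" has last vowel 'a'. The stems whose last vowel is 'a' (hohnal → mihohnal, donak → midonak, suhak → misuhak) add the prefix mi-.
The other pattern: stems whose last vowel is 'e' or 'o' insert -ol- after the first vowel.
So sezomhak → misezomhak.

misezomhak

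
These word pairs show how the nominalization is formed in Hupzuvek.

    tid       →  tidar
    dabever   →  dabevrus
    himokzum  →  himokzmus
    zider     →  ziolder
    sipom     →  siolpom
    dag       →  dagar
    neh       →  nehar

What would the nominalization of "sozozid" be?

sipom and himokzum both end in -m yet inflect differently (siolpom, himokzmus), so the final letter is not what conditions the rule; the number of vowels is.
"sozozid" has 3 vowels. The stems with 3 vowels (himokzum → himokzmus, dabever → dabevrus) delete the last vowel and add -us.
The other patterns: stems with 1 vowel add -ar; stems with 2 vowels insert -ol- after the first vowel.
So sozozid → sozozdus.

sozozdus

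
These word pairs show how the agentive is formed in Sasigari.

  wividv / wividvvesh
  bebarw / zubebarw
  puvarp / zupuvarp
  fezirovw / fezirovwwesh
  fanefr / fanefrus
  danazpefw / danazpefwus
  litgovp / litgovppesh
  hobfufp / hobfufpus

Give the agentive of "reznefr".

bebarw and danazpefw both end in -w yet inflect differently (zubebarw, danazpefwus), so the final letter is not what conditions the rule; the second-to-last letter is.
"reznefr" has second-to-last letter 'f'. The stems whose second-to-last letter is 'f' (danazpefw → danazpefwus, hobfufp → hobfufpus, fanefr → fanefrus) add -us.
So reznefr → reznefrus.

reznefrus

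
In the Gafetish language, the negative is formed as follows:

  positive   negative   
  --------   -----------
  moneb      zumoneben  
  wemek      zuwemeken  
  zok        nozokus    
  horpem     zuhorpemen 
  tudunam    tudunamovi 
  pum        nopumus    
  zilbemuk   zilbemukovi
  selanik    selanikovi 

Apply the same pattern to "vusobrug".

"vusobrug" has 3 vowels. The stems with 3 vowels (selanik → selanikovi, tudunam → tudunamovi, zilbemuk → zilbemukovi) add -ovi.
So vusobrug → vusobrugovi.

vusobrugovi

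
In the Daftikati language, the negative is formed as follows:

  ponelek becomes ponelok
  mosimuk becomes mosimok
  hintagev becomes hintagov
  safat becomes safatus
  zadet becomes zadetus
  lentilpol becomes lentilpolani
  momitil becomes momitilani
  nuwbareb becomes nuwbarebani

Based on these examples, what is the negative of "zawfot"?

zawfotus

"zawfot" ends in -t. The stems ending in -t (safat → safatus, zadet → zadetus) add -us.
The other patterns: stems ending in -k or -v change the last vowel to 'o'; stems ending in -b or -l add -ani.
So zawfot → zawfotus.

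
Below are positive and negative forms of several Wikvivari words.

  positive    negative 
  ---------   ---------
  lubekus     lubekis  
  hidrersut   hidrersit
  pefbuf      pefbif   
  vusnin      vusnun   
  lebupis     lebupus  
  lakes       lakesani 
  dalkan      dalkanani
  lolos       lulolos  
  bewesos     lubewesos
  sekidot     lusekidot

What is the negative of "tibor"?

lubekus and lebupis both end in -s yet inflect differently (lubekis, lebupus), so the final letter is not what conditions the rule; the last vowel is.
"tibor" has last vowel 'o'. The stems whose last vowel is 'o' (lolos → lulolos, bewesos → lubewesos, sekidot → lusekidot) add the prefix lu-.
So tibor → lutibor.

lutibor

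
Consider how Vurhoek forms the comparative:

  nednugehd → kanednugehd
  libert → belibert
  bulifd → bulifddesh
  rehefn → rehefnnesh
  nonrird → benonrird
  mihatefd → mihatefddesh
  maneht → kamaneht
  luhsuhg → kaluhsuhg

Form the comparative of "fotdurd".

befotdurd

nonrird and mihatefd both end in -d yet inflect differently (benonrird, mihatefddesh), so the final letter is not what conditions the rule; the second-to-last letter is.
"fotdurd" has second-to-last letter 'r'. The stems whose second-to-last letter is 'r' (libert → belibert, nonrird → benonrird) add the prefix be-.
So fotdurd → befotdurd.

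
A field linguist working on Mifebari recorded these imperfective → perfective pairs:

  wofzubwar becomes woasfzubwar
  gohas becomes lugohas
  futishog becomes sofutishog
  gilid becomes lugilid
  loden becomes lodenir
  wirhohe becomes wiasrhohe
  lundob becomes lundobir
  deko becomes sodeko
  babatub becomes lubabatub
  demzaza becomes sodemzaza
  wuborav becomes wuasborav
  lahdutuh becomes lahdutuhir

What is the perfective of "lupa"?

lundob and babatub both end in -b yet inflect differently (lundobir, lubabatub), so the final letter is not what conditions the rule; the first letter is.
"lupa" begins with l-. The stems beginning with l- (lahdutuh → lahdutuhir, lundob → lundobir, loden → lodenir) add -ir.
The other patterns: stems beginning with w- insert -as- after the first vowel; stems beginning with b- or g- add the prefix lu-; stems beginning with d- or f- add the prefix so-.
So lupa → lupair.

lupair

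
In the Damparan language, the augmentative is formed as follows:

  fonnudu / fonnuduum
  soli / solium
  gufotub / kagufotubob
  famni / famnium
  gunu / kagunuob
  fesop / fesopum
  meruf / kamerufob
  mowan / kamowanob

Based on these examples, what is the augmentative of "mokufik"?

gunu and fonnudu both end in -u yet inflect differently (kagunuob, fonnuduum), so the final letter is not what conditions the rule; the first letter is.
"mokufik" begins with m-. The stems beginning with m- (meruf → kamerufob, mowan → kamowanob) add ka- … -ob around the stem.
So mokufik → kamokufikob.

kamokufikob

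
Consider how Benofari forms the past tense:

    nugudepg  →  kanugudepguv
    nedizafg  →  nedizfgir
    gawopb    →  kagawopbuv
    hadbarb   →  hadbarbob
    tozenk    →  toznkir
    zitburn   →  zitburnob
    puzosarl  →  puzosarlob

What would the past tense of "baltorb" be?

gawopb and hadbarb both end in -b yet inflect differently (kagawopbuv, hadbarbob), so the final letter is not what conditions the rule; the second-to-last letter is.
"baltorb" has second-to-last letter 'r'. The stems whose second-to-last letter is 'r' (zitburn → zitburnob, hadbarb → hadbarbob, puzosarl → puzosarlob) add -ob.
The other patterns: stems whose second-to-last letter is 'p' add ka- … -uv around the stem; stems whose second-to-last letter is 'f' or 'n' delete the last vowel and add -ir.
So baltorb → baltorbob.

baltorbob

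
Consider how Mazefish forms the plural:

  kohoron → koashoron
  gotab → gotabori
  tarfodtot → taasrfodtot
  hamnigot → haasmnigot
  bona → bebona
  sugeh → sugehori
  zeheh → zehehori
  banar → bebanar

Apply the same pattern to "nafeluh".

gotab and banar both have last vowel 'a' yet inflect differently (gotabori, bebanar), so the last vowel is not what conditions the rule; the final letter is.
"nafeluh" ends in -h. The stems ending in -h (sugeh → sugehori, zeheh → zehehori) add -ori.
The other patterns: stems ending in -n or -t insert -as- after the first vowel; stems ending in -a or -r add the prefix be-.
So nafeluh → nafeluhori.

nafeluhori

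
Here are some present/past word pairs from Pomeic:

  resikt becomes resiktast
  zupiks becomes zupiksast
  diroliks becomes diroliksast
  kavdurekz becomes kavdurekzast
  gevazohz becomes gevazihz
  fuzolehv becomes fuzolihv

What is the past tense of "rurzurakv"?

"rurzurakv" has second-to-last letter 'k'. The stems whose second-to-last letter is 'k' (resikt → resiktast, zupiks → zupiksast, diroliks → diroliksast) add -ast.
The other pattern: stems whose second-to-last letter is 'h' change the last vowel to 'i'.
So rurzurakv → rurzurakvast.

rurzurakvast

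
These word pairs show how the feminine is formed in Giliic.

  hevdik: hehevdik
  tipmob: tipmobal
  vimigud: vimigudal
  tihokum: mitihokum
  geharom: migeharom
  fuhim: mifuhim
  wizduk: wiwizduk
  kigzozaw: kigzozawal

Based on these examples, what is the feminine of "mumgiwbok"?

hevdik and fuhim both have last vowel 'i' yet inflect differently (hehevdik, mifuhim), so the last vowel is not what conditions the rule; the final letter is.
"mumgiwbok" ends in -k. The stems ending in -k (hevdik → hehevdik, wizduk → wiwizduk) repeat the first consonant+vowel as a prefix.
The other patterns: stems ending in -m add the prefix mi-; stems ending in -b, -d or -w add -al.
So mumgiwbok → mumumgiwbok.

mumumgiwbok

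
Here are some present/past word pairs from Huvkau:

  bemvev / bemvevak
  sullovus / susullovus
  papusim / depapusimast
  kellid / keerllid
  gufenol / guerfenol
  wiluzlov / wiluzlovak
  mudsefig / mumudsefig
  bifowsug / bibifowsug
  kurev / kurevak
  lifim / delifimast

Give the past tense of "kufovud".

kuerfovud

lifim and mudsefig both have last vowel 'i' yet inflect differently (delifimast, mumudsefig), so the last vowel is not what conditions the rule; the final letter is.
"kufovud" ends in -d. The one such stem in the data (kellid → keerllid) inserts -er- after the first vowel (as does gufenol), so the same rule applies.
The other patterns: stems ending in -v add -ak; stems ending in -m add de- … -ast around the stem; stems ending in -g or -s repeat the first consonant+vowel as a prefix.
So kufovud → kuerfovud.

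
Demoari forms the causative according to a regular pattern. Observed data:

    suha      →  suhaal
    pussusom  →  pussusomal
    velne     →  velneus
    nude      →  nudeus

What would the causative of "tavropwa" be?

tavropwaal

velne and suha both have 2 vowels yet inflect differently (velneus, suhaal), so the number of vowels is not what conditions the rule; the final letter is.
"tavropwa" ends in -a. The one such stem in the data (suha → suhaal) adds -al, so the same rule applies.
The other pattern: stems ending in -e add -us.
So tavropwa → tavropwaal.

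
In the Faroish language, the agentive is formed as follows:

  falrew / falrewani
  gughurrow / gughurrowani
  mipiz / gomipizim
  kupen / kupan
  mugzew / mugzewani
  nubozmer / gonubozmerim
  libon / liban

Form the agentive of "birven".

birvan

kupen and mugzew both have last vowel 'e' yet inflect differently (kupan, mugzewani), so the last vowel is not what conditions the rule; the final letter is.
"birven" ends in -n. The stems ending in -n (kupen → kupan, libon → liban) change the last vowel to 'a'.
The other patterns: stems ending in -w add -ani; stems ending in -r or -z add go- … -im around the stem.
So birven → birvan.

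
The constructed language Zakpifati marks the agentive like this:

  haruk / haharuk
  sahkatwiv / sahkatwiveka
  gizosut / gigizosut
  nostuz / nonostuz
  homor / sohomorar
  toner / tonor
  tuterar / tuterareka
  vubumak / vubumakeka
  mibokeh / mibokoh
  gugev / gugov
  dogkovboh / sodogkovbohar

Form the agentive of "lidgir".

lidgireka

"lidgir" has last vowel 'i'. The one such stem in the data (sahkatwiv → sahkatwiveka) adds -eka, so the same rule applies.
So lidgir → lidgireka.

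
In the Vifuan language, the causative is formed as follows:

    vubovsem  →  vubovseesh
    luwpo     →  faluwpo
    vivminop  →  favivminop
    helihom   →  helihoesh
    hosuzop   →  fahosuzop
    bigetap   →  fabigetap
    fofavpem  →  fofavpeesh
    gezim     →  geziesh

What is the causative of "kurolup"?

fakurolup

helihom and luwpo both have last vowel 'o' yet inflect differently (helihoesh, faluwpo), so the last vowel is not what conditions the rule; the final letter is.
"kurolup" ends in -p. The stems ending in -p (vivminop → favivminop, hosuzop → fahosuzop, bigetap → fabigetap) add the prefix fa-.
So kurolup → fakurolup.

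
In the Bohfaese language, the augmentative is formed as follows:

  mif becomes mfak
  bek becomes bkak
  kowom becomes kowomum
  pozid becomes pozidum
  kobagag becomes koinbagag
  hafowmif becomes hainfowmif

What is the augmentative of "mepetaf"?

meinpetaf

mif and hafowmif both end in -f yet inflect differently (mfak, hainfowmif), so the final letter is not what conditions the rule; the number of vowels is.
"mepetaf" has 3 vowels. The stems with 3 vowels (kobagag → koinbagag, hafowmif → hainfowmif) insert -in- after the first vowel.
The other patterns: stems with 1 vowel delete the last vowel and add -ak; stems with 2 vowels add -um.
So mepetaf → meinpetaf.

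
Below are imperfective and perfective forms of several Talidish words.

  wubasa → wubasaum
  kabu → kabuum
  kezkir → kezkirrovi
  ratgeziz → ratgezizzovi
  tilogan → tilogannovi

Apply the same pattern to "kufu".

wubasa and tilogan both have last vowel 'a' yet inflect differently (wubasaum, tilogannovi), so the last vowel is not what conditions the rule; whether the stem ends in a vowel or a consonant is.
"kufu" ends in a vowel. The stems ending in a vowel (wubasa → wubasaum, kabu → kabuum) add -um.
So kufu → kufuum.

kufuum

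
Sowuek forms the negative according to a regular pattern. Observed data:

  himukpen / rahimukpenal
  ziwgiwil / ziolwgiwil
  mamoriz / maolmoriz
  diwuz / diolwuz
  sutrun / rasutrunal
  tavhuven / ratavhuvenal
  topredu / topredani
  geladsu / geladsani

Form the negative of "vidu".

vidani

sutrun and topredu both have last vowel 'u' yet inflect differently (rasutrunal, topredani), so the last vowel is not what conditions the rule; the final letter is.
"vidu" ends in -u. The stems ending in -u (topredu → topredani, geladsu → geladsani) drop the final letter and add -ani.
The other patterns: stems ending in -n add ra- … -al around the stem; stems ending in -l or -z insert -ol- after the first vowel.
So vidu → vidani.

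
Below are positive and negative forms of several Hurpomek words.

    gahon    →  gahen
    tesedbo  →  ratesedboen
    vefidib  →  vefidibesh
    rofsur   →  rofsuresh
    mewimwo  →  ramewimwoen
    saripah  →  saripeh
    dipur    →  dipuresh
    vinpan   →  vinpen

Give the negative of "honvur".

honvuresh

"honvur" ends in -r. The stems ending in -r (rofsur → rofsuresh, dipur → dipuresh) add -esh.
The other patterns: stems ending in -o add ra- … -en around the stem; stems ending in -h or -n change the last vowel to 'e'.
So honvur → honvuresh.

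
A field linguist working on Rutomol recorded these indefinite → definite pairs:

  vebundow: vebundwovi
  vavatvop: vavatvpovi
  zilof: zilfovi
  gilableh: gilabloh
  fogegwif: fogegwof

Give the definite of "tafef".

zilof and fogegwif both end in -f yet inflect differently (zilfovi, fogegwof), so the final letter is not what conditions the rule; the last vowel is.
"tafef" has last vowel 'e'. The one such stem in the data (gilableh → gilabloh) changes the last vowel to 'o' (as does fogegwif), so the same rule applies.
So tafef → tafof.

tafof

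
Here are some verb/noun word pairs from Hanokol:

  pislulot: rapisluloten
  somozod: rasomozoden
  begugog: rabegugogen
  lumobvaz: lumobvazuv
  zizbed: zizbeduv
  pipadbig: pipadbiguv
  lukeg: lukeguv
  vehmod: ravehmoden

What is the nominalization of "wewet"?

"wewet" has last vowel 'e'. The stems whose last vowel is 'e' (lukeg → lukeguv, zizbed → zizbeduv) add -uv.
So wewet → wewetuv.

wewetuv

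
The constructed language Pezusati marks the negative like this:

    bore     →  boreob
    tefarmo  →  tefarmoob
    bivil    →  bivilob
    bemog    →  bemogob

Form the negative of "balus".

Every pair shown (bore → boreob, tefarmo → tefarmoob, bivil → bivilob, …) follows the same rule: add -ob.
So balus → balusob.

balusob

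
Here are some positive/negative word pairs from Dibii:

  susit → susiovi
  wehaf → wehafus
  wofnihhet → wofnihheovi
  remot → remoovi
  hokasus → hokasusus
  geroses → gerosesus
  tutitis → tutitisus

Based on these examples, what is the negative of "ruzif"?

ruzifus

wofnihhet and geroses both have last vowel 'e' yet inflect differently (wofnihheovi, gerosesus), so the last vowel is not what conditions the rule; the final letter is.
"ruzif" ends in -f. The one such stem in the data (wehaf → wehafus) adds -us, so the same rule applies.
So ruzif → ruzifus.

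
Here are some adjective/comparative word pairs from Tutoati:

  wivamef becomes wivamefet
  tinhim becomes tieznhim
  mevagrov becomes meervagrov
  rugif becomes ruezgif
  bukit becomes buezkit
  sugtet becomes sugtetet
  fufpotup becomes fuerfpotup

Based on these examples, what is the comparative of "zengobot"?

zeerngobot

bukit and sugtet both end in -t yet inflect differently (buezkit, sugtetet), so the final letter is not what conditions the rule; the last vowel is.
"zengobot" has last vowel 'o'. The one such stem in the data (mevagrov → meervagrov) inserts -er- after the first vowel (as does fufpotup), so the same rule applies.
The other patterns: stems whose last vowel is 'i' insert -ez- after the first vowel; stems whose last vowel is 'e' add -et.
So zengobot → zeerngobot.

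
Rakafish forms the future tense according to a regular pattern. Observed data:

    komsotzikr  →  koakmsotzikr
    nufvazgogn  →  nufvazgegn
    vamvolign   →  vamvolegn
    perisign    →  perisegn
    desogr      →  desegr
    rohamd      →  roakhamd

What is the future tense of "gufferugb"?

gufferegb

desogr and komsotzikr both end in -r yet inflect differently (desegr, koakmsotzikr), so the final letter is not what conditions the rule; the second-to-last letter is.
"gufferugb" has second-to-last letter 'g'. The stems whose second-to-last letter is 'g' (vamvolign → vamvolegn, nufvazgogn → nufvazgegn, perisign → perisegn) change the last vowel to 'e'.
The other pattern: stems whose second-to-last letter is 'k' or 'm' insert -ak- after the first vowel.
So gufferugb → gufferegb.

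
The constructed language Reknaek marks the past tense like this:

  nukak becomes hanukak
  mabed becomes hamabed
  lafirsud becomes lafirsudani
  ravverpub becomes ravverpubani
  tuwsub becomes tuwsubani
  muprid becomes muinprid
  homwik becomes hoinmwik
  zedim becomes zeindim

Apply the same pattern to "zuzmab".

hazuzmab

"zuzmab" has last vowel 'a'. The one such stem in the data (nukak → hanukak) adds the prefix ha-, so the same rule applies.
So zuzmab → hazuzmab.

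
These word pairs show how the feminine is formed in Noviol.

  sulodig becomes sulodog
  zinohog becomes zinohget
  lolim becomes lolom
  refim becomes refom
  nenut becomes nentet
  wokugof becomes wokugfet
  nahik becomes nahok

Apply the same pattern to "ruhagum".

sulodig and zinohog both end in -g yet inflect differently (sulodog, zinohget), so the final letter is not what conditions the rule; the last vowel is.
"ruhagum" has last vowel 'u'. The one such stem in the data (nenut → nentet) deletes the last vowel and adds -et (as do wokugof, zinohog), so the same rule applies.
The other pattern: stems whose last vowel is 'i' change the last vowel to 'o'.
So ruhagum → ruhagmet.

ruhagmet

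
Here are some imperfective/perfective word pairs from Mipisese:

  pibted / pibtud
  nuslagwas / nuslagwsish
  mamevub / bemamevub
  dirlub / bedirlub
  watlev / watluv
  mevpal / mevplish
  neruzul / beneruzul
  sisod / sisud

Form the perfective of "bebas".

bebsish

neruzul and mevpal both end in -l yet inflect differently (beneruzul, mevplish), so the final letter is not what conditions the rule; the last vowel is.
"bebas" has last vowel 'a'. The stems whose last vowel is 'a' (nuslagwas → nuslagwsish, mevpal → mevplish) delete the last vowel and add -ish.
So bebas → bebsish.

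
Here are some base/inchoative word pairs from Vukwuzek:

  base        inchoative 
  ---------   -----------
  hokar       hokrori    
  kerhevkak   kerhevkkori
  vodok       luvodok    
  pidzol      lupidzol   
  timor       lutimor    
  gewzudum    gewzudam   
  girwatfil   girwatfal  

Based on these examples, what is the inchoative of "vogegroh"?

kerhevkak and vodok both end in -k yet inflect differently (kerhevkkori, luvodok), so the final letter is not what conditions the rule; the last vowel is.
"vogegroh" has last vowel 'o'. The stems whose last vowel is 'o' (vodok → luvodok, pidzol → lupidzol, timor → lutimor) add the prefix lu-.
The other patterns: stems whose last vowel is 'a' delete the last vowel and add -ori; stems whose last vowel is 'i' or 'u' change the last vowel to 'a'.
So vogegroh → luvogegroh.

luvogegroh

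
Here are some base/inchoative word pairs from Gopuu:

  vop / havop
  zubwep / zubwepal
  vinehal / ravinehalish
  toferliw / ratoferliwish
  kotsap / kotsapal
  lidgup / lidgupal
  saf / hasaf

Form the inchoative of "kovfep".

vop and zubwep both end in -p yet inflect differently (havop, zubwepal), so the final letter is not what conditions the rule; the number of vowels is.
"kovfep" has 2 vowels. The stems with 2 vowels (zubwep → zubwepal, lidgup → lidgupal, kotsap → kotsapal) add -al.
So kovfep → kovfepal.

kovfepal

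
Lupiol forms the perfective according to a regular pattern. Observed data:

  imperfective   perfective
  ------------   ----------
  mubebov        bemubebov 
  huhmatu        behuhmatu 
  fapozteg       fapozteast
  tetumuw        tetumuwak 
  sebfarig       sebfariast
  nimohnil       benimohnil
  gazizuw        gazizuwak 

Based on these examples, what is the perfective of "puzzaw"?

puzzawak

"puzzaw" ends in -w. The stems ending in -w (gazizuw → gazizuwak, tetumuw → tetumuwak) add -ak.
The other patterns: stems ending in -g drop the final letter and add -ast; stems ending in -l, -u or -v add the prefix be-.
So puzzaw → puzzawak.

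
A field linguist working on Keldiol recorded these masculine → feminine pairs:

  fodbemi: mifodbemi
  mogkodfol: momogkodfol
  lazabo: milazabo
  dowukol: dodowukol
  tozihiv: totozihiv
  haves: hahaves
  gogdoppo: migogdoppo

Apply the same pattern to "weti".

gogdoppo and mogkodfol both have last vowel 'o' yet inflect differently (migogdoppo, momogkodfol), so the last vowel is not what conditions the rule; whether the stem ends in a vowel or a consonant is.
"weti" ends in a vowel. The stems ending in a vowel (gogdoppo → migogdoppo, fodbemi → mifodbemi, lazabo → milazabo) add the prefix mi-.
So weti → miweti.

miweti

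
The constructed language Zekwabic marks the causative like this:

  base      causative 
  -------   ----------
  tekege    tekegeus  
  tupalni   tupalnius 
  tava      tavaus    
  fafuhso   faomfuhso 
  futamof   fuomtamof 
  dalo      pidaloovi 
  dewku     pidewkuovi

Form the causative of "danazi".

fafuhso and dalo both end in -o yet inflect differently (faomfuhso, pidaloovi), so the final letter is not what conditions the rule; the first letter is.
"danazi" begins with d-. The stems beginning with d- (dalo → pidaloovi, dewku → pidewkuovi) add pi- … -ovi around the stem.
The other patterns: stems beginning with t- add -us; stems beginning with f- insert -om- after the first vowel.
So danazi → pidanaziovi.

pidanaziovi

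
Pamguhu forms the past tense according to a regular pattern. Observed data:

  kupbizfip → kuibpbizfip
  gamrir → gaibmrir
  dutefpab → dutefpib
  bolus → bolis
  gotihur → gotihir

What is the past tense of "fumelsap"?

"fumelsap" has last vowel 'a'. The one such stem in the data (dutefpab → dutefpib) changes the last vowel to 'i' (as do bolus, gotihur), so the same rule applies.
So fumelsap → fumelsip.

fumelsip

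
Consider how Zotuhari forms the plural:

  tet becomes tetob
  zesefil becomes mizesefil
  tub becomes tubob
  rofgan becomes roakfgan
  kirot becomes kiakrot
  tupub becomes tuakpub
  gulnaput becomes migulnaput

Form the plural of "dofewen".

"dofewen" has 3 vowels. The stems with 3 vowels (zesefil → mizesefil, gulnaput → migulnaput) add the prefix mi-.
The other patterns: stems with 1 vowel add -ob; stems with 2 vowels insert -ak- after the first vowel.
So dofewen → midofewen.

midofewen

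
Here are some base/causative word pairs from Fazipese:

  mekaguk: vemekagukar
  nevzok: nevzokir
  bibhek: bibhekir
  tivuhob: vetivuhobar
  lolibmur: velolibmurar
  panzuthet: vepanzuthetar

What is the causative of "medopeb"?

vemedopebar

"medopeb" has 3 vowels. The stems with 3 vowels (tivuhob → vetivuhobar, mekaguk → vemekagukar, lolibmur → velolibmurar) add ve- … -ar around the stem.
So medopeb → vemedopebar.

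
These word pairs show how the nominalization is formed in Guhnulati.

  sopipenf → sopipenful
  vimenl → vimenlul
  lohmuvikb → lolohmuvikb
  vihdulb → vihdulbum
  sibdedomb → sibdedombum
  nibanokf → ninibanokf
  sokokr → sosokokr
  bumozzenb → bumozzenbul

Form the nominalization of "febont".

bumozzenb and lohmuvikb both end in -b yet inflect differently (bumozzenbul, lolohmuvikb), so the final letter is not what conditions the rule; the second-to-last letter is.
"febont" has second-to-last letter 'n'. The stems whose second-to-last letter is 'n' (bumozzenb → bumozzenbul, sopipenf → sopipenful, vimenl → vimenlul) add -ul.
The other patterns: stems whose second-to-last letter is 'k' repeat the first consonant+vowel as a prefix; stems whose second-to-last letter is 'l' or 'm' add -um.
So febont → febontul.

febontul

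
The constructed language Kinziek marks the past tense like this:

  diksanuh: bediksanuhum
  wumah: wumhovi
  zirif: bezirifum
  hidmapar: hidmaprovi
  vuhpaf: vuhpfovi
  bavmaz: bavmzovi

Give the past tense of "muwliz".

bemuwlizum

"muwliz" has last vowel 'i'. The one such stem in the data (zirif → bezirifum) adds be- … -um around the stem, so the same rule applies.
The other pattern: stems whose last vowel is 'a' delete the last vowel and add -ovi.
So muwliz → bemuwlizum.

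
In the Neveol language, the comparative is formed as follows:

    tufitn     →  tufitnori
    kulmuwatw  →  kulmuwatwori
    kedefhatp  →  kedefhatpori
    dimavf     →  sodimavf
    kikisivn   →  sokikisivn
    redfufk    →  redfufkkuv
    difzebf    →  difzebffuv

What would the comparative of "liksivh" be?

soliksivh

tufitn and kikisivn both end in -n yet inflect differently (tufitnori, sokikisivn), so the final letter is not what conditions the rule; the second-to-last letter is.
"liksivh" has second-to-last letter 'v'. The stems whose second-to-last letter is 'v' (dimavf → sodimavf, kikisivn → sokikisivn) add the prefix so-.
The other patterns: stems whose second-to-last letter is 't' add -ori; stems whose second-to-last letter is 'b' or 'f' double the final consonant and add -uv.
So liksivh → soliksivh.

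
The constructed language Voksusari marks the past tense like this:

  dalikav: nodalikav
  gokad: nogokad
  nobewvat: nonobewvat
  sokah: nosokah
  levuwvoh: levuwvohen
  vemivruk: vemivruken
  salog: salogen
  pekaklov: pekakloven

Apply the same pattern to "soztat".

nosoztat

"soztat" has last vowel 'a'. The stems whose last vowel is 'a' (dalikav → nodalikav, gokad → nogokad, nobewvat → nonobewvat) add the prefix no-.
The other pattern: stems whose last vowel is 'o' or 'u' add -en.
So soztat → nosoztat.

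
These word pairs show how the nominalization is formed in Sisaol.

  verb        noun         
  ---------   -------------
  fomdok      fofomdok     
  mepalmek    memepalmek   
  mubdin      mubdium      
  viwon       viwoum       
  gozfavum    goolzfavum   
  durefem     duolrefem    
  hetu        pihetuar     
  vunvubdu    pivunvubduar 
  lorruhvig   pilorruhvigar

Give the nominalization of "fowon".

fowoum

fomdok and viwon both have last vowel 'o' yet inflect differently (fofomdok, viwoum), so the last vowel is not what conditions the rule; the final letter is.
"fowon" ends in -n. The stems ending in -n (mubdin → mubdium, viwon → viwoum) drop the final letter and add -um.
So fowon → fowoum.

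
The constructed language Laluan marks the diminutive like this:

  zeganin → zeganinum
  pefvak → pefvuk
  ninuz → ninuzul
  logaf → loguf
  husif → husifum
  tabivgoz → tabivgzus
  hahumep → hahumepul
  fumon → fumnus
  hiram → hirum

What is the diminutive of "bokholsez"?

bokholsezul

"bokholsez" has last vowel 'e'. The one such stem in the data (hahumep → hahumepul) adds -ul, so the same rule applies.
So bokholsez → bokholsezul.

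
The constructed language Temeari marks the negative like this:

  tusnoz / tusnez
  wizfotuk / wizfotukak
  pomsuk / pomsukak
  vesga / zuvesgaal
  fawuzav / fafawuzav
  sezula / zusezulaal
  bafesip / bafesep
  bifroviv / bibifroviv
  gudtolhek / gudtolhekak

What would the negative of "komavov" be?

vesga and fawuzav both have last vowel 'a' yet inflect differently (zuvesgaal, fafawuzav), so the last vowel is not what conditions the rule; the final letter is.
"komavov" ends in -v. The stems ending in -v (bifroviv → bibifroviv, fawuzav → fafawuzav) repeat the first consonant+vowel as a prefix.
The other patterns: stems ending in -a add zu- … -al around the stem; stems ending in -k add -ak; stems ending in -p or -z change the last vowel to 'e'.
So komavov → kokomavov.

kokomavov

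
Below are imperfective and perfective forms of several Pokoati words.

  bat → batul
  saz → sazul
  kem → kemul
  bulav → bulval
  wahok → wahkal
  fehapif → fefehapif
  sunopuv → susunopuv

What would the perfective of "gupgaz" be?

gupgzal

bulav and sunopuv both end in -v yet inflect differently (bulval, susunopuv), so the final letter is not what conditions the rule; the number of vowels is.
"gupgaz" has 2 vowels. The stems with 2 vowels (bulav → bulval, wahok → wahkal) delete the last vowel and add -al.
The other patterns: stems with 1 vowel add -ul; stems with 3 vowels repeat the first consonant+vowel as a prefix.
So gupgaz → gupgzal.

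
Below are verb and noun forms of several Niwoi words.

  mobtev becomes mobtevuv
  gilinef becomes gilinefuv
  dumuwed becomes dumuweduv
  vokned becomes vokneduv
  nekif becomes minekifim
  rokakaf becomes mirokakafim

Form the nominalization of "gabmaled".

gabmaleduv

gilinef and nekif both end in -f yet inflect differently (gilinefuv, minekifim), so the final letter is not what conditions the rule; the last vowel is.
"gabmaled" has last vowel 'e'. The stems whose last vowel is 'e' (mobtev → mobtevuv, gilinef → gilinefuv, dumuwed → dumuweduv) add -uv.
The other pattern: stems whose last vowel is 'a' or 'i' add mi- … -im around the stem.
So gabmaled → gabmaleduv.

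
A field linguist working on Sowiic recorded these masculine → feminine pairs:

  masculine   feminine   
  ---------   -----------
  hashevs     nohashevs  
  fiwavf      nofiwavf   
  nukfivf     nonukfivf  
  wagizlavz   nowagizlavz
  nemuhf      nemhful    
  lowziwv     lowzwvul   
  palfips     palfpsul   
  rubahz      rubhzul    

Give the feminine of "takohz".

"takohz" has second-to-last letter 'h'. The stems whose second-to-last letter is 'h' (nemuhf → nemhful, rubahz → rubhzul) delete the last vowel and add -ul.
So takohz → takhzul.

takhzul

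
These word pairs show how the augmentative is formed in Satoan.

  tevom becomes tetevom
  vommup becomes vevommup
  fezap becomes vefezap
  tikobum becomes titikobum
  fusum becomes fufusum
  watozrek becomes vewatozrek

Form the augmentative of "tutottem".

tikobum and vommup both have last vowel 'u' yet inflect differently (titikobum, vevommup), so the last vowel is not what conditions the rule; the final letter is.
"tutottem" ends in -m. The stems ending in -m (tevom → tetevom, tikobum → titikobum, fusum → fufusum) repeat the first consonant+vowel as a prefix.
The other pattern: stems ending in -k or -p add the prefix ve-.
So tutottem → tututottem.

tututottem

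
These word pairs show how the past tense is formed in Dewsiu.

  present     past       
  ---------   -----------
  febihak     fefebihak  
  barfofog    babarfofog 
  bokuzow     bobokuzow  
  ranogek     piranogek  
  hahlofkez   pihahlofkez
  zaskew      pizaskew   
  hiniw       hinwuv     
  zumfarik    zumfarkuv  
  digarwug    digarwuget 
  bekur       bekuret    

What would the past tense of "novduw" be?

"novduw" has last vowel 'u'. The stems whose last vowel is 'u' (digarwug → digarwuget, bekur → bekuret) add -et.
The other patterns: stems whose last vowel is 'a' or 'o' repeat the first consonant+vowel as a prefix; stems whose last vowel is 'e' add the prefix pi-; stems whose last vowel is 'i' delete the last vowel and add -uv.
So novduw → novduwet.

novduwet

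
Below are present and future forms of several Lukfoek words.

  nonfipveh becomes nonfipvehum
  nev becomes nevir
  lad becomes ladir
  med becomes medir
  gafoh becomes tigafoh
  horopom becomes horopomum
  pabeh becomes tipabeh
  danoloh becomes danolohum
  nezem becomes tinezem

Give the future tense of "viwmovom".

nezem and horopom both end in -m yet inflect differently (tinezem, horopomum), so the final letter is not what conditions the rule; the number of vowels is.
"viwmovom" has 3 vowels. The stems with 3 vowels (horopom → horopomum, nonfipveh → nonfipvehum, danoloh → danolohum) add -um.
So viwmovom → viwmovomum.

viwmovomum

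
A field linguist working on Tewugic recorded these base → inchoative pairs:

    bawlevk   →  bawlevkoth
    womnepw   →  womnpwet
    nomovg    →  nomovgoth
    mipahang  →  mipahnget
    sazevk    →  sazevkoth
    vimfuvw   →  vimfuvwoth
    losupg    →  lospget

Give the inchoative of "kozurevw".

kozurevwoth

"kozurevw" has second-to-last letter 'v'. The stems whose second-to-last letter is 'v' (sazevk → sazevkoth, nomovg → nomovgoth, bawlevk → bawlevkoth) add -oth.
The other pattern: stems whose second-to-last letter is 'n' or 'p' delete the last vowel and add -et.
So kozurevw → kozurevwoth.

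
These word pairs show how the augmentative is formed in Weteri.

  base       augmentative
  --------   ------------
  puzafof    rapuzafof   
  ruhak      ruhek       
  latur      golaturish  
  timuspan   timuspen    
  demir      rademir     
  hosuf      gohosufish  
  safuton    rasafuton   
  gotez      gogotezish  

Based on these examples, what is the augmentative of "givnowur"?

gogivnowurish

safuton and timuspan both end in -n yet inflect differently (rasafuton, timuspen), so the final letter is not what conditions the rule; the last vowel is.
"givnowur" has last vowel 'u'. The stems whose last vowel is 'u' (latur → golaturish, hosuf → gohosufish) add go- … -ish around the stem.
So givnowur → gogivnowurish.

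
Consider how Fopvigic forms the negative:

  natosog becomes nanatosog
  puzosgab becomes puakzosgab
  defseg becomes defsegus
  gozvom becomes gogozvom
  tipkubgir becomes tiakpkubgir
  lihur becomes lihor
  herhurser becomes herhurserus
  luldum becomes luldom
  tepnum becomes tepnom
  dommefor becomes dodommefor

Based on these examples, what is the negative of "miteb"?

herhurser and tipkubgir both end in -r yet inflect differently (herhurserus, tiakpkubgir), so the final letter is not what conditions the rule; the last vowel is.
"miteb" has last vowel 'e'. The stems whose last vowel is 'e' (defseg → defsegus, herhurser → herhurserus) add -us.
The other patterns: stems whose last vowel is 'a' or 'i' insert -ak- after the first vowel; stems whose last vowel is 'u' change the last vowel to 'o'; stems whose last vowel is 'o' repeat the first consonant+vowel as a prefix.
So miteb → mitebus.

mitebus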